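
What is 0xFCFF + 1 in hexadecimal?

0xFD00

The trailing 2 digits are F (max in base 16), so adding 1 cascades: they roll to 0 and the next digit up increments.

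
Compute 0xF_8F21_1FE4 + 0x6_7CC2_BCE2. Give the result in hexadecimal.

Add column by column in base 16, right to left:
  4+2 = 6
  E+E = C carry 1
  F+C+1 = C carry 1
  1+B+1 = D
  1+2 = 3
  2+C = E
  F+C = B carry 1
  8+7+1 = 0 carry 1
  F+6+1 = 6 carry 1
  final carry 1

0x160BE3DCC6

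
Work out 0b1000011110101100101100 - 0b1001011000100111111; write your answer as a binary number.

0b111010011100111101101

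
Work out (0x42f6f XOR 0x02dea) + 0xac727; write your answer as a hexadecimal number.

First 0x42f6f XOR 0x02dea = 0x40285.
Add column by column in base 16, right to left:
  5+7 = c
  8+2 = a
  2+7 = 9
  0+c = c
  4+a = e

0xec9ac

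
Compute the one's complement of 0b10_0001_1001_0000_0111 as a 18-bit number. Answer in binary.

Invert each bit: 100001100100000111 → 011110011011111000.

0b011110011011111000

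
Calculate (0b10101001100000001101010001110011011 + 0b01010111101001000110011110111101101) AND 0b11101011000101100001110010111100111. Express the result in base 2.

0b1000001000001110000110000000

Add column by column in base 2, right to left:
  1+1 = 0 carry 1
  1+0+1 = 0 carry 1
  0+1+1 = 0 carry 1
  1+1+1 = 1 carry 1
  1+0+1 = 0 carry 1
  0+1+1 = 0 carry 1
  0+1+1 = 0 carry 1
  1+1+1 = 1 carry 1
  1+1+1 = 1 carry 1
  1+0+1 = 0 carry 1
  0+1+1 = 0 carry 1
  0+1+1 = 0 carry 1
  0+1+1 = 0 carry 1
  1+1+1 = 1 carry 1
  0+0+1 = 1
  1+0 = 1
  0+1 = 1
  1+1 = 0 carry 1
  1+0+1 = 0 carry 1
  0+0+1 = 1
  0+0 = 0
  0+1 = 1
  0+0 = 0
  0+0 = 0
  0+1 = 1
  0+0 = 0
  1+1 = 0 carry 1
  1+1+1 = 1 carry 1
  0+1+1 = 0 carry 1
  0+1+1 = 0 carry 1
  1+0+1 = 0 carry 1
  0+1+1 = 0 carry 1
  1+0+1 = 0 carry 1
  0+1+1 = 0 carry 1
  1+0+1 = 0 carry 1
  final carry 1
Sum = 0b100000001001001010011110000110001000; now AND with 0b11101011000101100001110010111100111:
  100000001001001010011110000110001000
& 011101011000101100001110010111100111
= 000000001000001000001110000110000000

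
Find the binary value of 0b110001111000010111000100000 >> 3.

Right shift by 3: drop the 3 least-significant bits.

0b110001111000010111000100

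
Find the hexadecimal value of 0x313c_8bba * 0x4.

Multiply each base-16 digit by 4, carrying:
  a×4 = 40 → write 8 carry 2
  b×4+2 = 46 → write e carry 2
  b×4+2 = 46 → write e carry 2
  8×4+2 = 34 → write 2 carry 2
  c×4+2 = 50 → write 2 carry 3
  3×4+3 = 15 → write f
  1×4 = 4 → write 4
  3×4 = 12 → write c

0xc4f22ee8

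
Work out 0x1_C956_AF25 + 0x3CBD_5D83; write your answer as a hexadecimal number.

0x206140CA8

Add column by column in base 16, right to left:
  5+3 = 8
  2+8 = A
  F+D = C carry 1
  A+5+1 = 0 carry 1
  6+D+1 = 4 carry 1
  5+B+1 = 1 carry 1
  9+C+1 = 6 carry 1
  C+3+1 = 0 carry 1
  1+0+1 = 2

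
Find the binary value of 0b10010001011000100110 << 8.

0b1001000101100010011000000000

Left shift by 8: append 8 zero bits.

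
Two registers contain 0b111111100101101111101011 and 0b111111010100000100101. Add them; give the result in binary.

Add column by column in base 2, right to left:
  1+1 = 0 carry 1
  1+0+1 = 0 carry 1
  0+1+1 = 0 carry 1
  1+0+1 = 0 carry 1
  0+0+1 = 1
  1+1 = 0 carry 1
  1+0+1 = 0 carry 1
  1+0+1 = 0 carry 1
  1+0+1 = 0 carry 1
  1+0+1 = 0 carry 1
  0+0+1 = 1
  1+1 = 0 carry 1
  1+0+1 = 0 carry 1
  0+1+1 = 0 carry 1
  1+0+1 = 0 carry 1
  0+1+1 = 0 carry 1
  0+1+1 = 0 carry 1
  1+1+1 = 1 carry 1
  1+1+1 = 1 carry 1
  1+1+1 = 1 carry 1
  1+1+1 = 1 carry 1
  1+0+1 = 0 carry 1
  1+0+1 = 0 carry 1
  1+0+1 = 0 carry 1
  final carry 1

0b1000111100000010000010000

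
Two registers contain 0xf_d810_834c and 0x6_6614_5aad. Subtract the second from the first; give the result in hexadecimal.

0x971fc289f

Subtract column by column in base 16:
  c-d → f (borrow)
  4-a-1 → 9 (borrow)
  3-a-1 → 8 (borrow)
  8-5-1 → 2
  0-4 → c (borrow)
  1-1-1 → f (borrow)
  8-6-1 → 1
  d-6 → 7
  f-6 → 9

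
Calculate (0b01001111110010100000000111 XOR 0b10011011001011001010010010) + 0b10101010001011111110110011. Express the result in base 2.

First 0b01001111110010100000000111 XOR 0b10011011001011001010010010 = 0b11010100111001101010010101.
Add column by column in base 2, right to left:
  1+1 = 0 carry 1
  0+1+1 = 0 carry 1
  1+0+1 = 0 carry 1
  0+0+1 = 1
  1+1 = 0 carry 1
  0+1+1 = 0 carry 1
  0+0+1 = 1
  1+1 = 0 carry 1
  0+1+1 = 0 carry 1
  1+1+1 = 1 carry 1
  0+1+1 = 0 carry 1
  1+1+1 = 1 carry 1
  1+1+1 = 1 carry 1
  0+1+1 = 0 carry 1
  0+0+1 = 1
  1+1 = 0 carry 1
  1+0+1 = 0 carry 1
  1+0+1 = 0 carry 1
  0+0+1 = 1
  0+1 = 1
  1+0 = 1
  0+1 = 1
  1+0 = 1
  0+1 = 1
  1+0 = 1
  1+1 = 0 carry 1
  final carry 1

0b101111111000101101001001000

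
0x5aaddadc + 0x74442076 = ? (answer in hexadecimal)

Add column by column in base 16, right to left:
  c+6 = 2 carry 1
  d+7+1 = 5 carry 1
  a+0+1 = b
  d+2 = f
  d+4 = 1 carry 1
  a+4+1 = f
  a+4 = e
  5+7 = c

0xcef1fb52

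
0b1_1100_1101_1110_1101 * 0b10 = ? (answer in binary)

0b111001101111011010

Multiply each base-2 digit by 2, carrying:
  1×2 = 2 → write 0 carry 1
  0×2+1 = 1 → write 1
  1×2 = 2 → write 0 carry 1
  1×2+1 = 3 → write 1 carry 1
  0×2+1 = 1 → write 1
  1×2 = 2 → write 0 carry 1
  1×2+1 = 3 → write 1 carry 1
  1×2+1 = 3 → write 1 carry 1
  1×2+1 = 3 → write 1 carry 1
  0×2+1 = 1 → write 1
  1×2 = 2 → write 0 carry 1
  1×2+1 = 3 → write 1 carry 1
  0×2+1 = 1 → write 1
  0×2 = 0 → write 0
  1×2 = 2 → write 0 carry 1
  1×2+1 = 3 → write 1 carry 1
  1×2+1 = 3 → write 1 carry 1
  remaining carry: 1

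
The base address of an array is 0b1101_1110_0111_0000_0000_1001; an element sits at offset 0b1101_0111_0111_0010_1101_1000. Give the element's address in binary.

0b1101101011110001011100001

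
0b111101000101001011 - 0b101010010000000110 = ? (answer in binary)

Subtract column by column in base 2:
  1-0 → 1
  1-1 → 0
  0-1 → 1 (borrow)
  1-0-1 → 0
  0-0 → 0
  0-0 → 0
  1-0 → 1
  0-0 → 0
  1-0 → 1
  0-0 → 0
  0-1 → 1 (borrow)
  0-0-1 → 1 (borrow)
  1-0-1 → 0
  0-1 → 1 (borrow)
  1-0-1 → 0
  1-1 → 0
  1-0 → 1
  1-1 → 0

0b10010110101000101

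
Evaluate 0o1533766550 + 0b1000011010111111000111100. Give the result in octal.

0o1637265644

0b1000011010111111000111100 = 0o103277074 in octal.
Add column by column in base 8, right to left:
  0+4 = 4
  5+7 = 4 carry 1
  5+0+1 = 6
  6+7 = 5 carry 1
  6+7+1 = 6 carry 1
  7+2+1 = 2 carry 1
  3+3+1 = 7
  3+0 = 3
  5+1 = 6
  1+0 = 1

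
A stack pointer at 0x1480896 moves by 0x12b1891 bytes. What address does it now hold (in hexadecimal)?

0x2732127

Add column by column in base 16, right to left:
  6+1 = 7
  9+9 = 2 carry 1
  8+8+1 = 1 carry 1
  0+1+1 = 2
  8+b = 3 carry 1
  4+2+1 = 7
  1+1 = 2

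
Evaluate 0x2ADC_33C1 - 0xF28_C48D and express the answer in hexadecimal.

0x1BB36F34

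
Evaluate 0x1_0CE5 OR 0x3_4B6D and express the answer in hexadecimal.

0x34FED

OR each hex digit independently (no carries):
  1|3=3, 0|4=4, C|B=F, E|6=E, 5|D=D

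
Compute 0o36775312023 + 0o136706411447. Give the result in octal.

Add column by column in base 8, right to left:
  3+7 = 2 carry 1
  2+4+1 = 7
  0+4 = 4
  2+1 = 3
  1+1 = 2
  3+4 = 7
  5+6 = 3 carry 1
  7+0+1 = 0 carry 1
  7+7+1 = 7 carry 1
  6+6+1 = 5 carry 1
  3+3+1 = 7
  0+1 = 1

0o175703723472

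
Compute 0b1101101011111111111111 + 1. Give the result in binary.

0b1101101100000000000000

The trailing 14 digits are 1 (max in base 2), so adding 1 cascades: they roll to 0 and the next digit up increments.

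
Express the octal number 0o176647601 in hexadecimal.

Each octal digit is 3 bits: 1=001 7=111 6=110 6=110 4=100 7=111 6=110 0=000 1=001.
Group the bits into nibbles: 0001 1111 1011 0100 1111 1000 0001 → 1FB4F81.

0x1FB4F81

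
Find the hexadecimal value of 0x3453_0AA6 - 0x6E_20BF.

0x33E4E9E7

Subtract column by column in base 16:
  6-F → 7 (borrow)
  A-B-1 → E (borrow)
  A-0-1 → 9
  0-2 → E (borrow)
  3-E-1 → 4 (borrow)
  5-6-1 → E (borrow)
  4-0-1 → 3
  3-0 → 3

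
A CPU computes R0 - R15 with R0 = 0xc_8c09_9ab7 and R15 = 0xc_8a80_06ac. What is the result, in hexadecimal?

Subtract column by column in base 16:
  7-c → b (borrow)
  b-a-1 → 0
  a-6 → 4
  9-0 → 9
  9-0 → 9
  0-8 → 8 (borrow)
  c-a-1 → 1
  8-8 → 0
  c-c → 0

0x189940b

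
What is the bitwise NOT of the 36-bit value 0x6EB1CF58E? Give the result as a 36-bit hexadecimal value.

Each hex digit d becomes F−d:
  6→9, E→1, B→4, 1→E, C→3, F→0, 5→A, 8→7, E→1

0x914E30A71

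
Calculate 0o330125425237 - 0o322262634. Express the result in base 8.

Subtract column by column in base 8:
  7-4 → 3
  3-3 → 0
  2-6 → 4 (borrow)
  5-2-1 → 2
  2-6 → 4 (borrow)
  4-2-1 → 1
  5-2 → 3
  2-2 → 0
  1-3 → 6 (borrow)
  0-0-1 → 7 (borrow)
  3-0-1 → 2
  3-0 → 3

0o327603142403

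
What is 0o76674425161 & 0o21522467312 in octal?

AND each oct digit independently (no carries):
  7&2=2, 6&1=0, 6&5=4, 7&2=2, 4&2=0, 4&4=4, 2&6=2, 5&7=5, 1&3=1, 6&1=0, 1&2=0

0o20420425100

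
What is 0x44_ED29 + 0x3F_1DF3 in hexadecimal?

Add column by column in base 16, right to left:
  9+3 = C
  2+F = 1 carry 1
  D+D+1 = B carry 1
  E+1+1 = 0 carry 1
  4+F+1 = 4 carry 1
  4+3+1 = 8

0x840B1C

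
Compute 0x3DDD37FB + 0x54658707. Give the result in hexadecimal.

0x9242BF02

Add column by column in base 16, right to left:
  B+7 = 2 carry 1
  F+0+1 = 0 carry 1
  7+7+1 = F
  3+8 = B
  D+5 = 2 carry 1
  D+6+1 = 4 carry 1
  D+4+1 = 2 carry 1
  3+5+1 = 9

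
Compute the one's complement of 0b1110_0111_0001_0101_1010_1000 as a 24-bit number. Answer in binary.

0b000110001110101001010111

Invert each bit: 111001110001010110101000 → 000110001110101001010111.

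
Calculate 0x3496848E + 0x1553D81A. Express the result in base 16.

0x49EA5CA8

Add column by column in base 16, right to left:
  E+A = 8 carry 1
  8+1+1 = A
  4+8 = C
  8+D = 5 carry 1
  6+3+1 = A
  9+5 = E
  4+5 = 9
  3+1 = 4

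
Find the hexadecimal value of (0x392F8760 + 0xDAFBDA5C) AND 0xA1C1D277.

0x14034

Add column by column in base 16, right to left:
  0+C = C
  6+5 = B
  7+A = 1 carry 1
  8+D+1 = 6 carry 1
  F+B+1 = B carry 1
  2+F+1 = 2 carry 1
  9+A+1 = 4 carry 1
  3+D+1 = 1 carry 1
  final carry 1
Sum = 0x1142B61BC; now AND with 0xA1C1D277:
  1&0=0, 1&A=0, 4&1=0, 2&C=0, B&1=1, 6&D=4, 1&2=0, B&7=3, C&7=4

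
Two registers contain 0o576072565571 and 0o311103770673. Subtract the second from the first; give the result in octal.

0o264766574676

Subtract column by column in base 8:
  1-3 → 6 (borrow)
  7-7-1 → 7 (borrow)
  5-6-1 → 6 (borrow)
  5-0-1 → 4
  6-7 → 7 (borrow)
  5-7-1 → 5 (borrow)
  2-3-1 → 6 (borrow)
  7-0-1 → 6
  0-1 → 7 (borrow)
  6-1-1 → 4
  7-1 → 6
  5-3 → 2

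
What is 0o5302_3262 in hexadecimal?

Each octal digit is 3 bits: 5=101 3=011 0=000 2=010 3=011 2=010 6=110 2=010.
Group the bits into nibbles: 1010 1100 0010 0110 1011 0010 → AC26B2.

0xAC26B2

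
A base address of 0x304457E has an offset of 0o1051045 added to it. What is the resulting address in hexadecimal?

0x30897A3

0o1051045 = 0x45225 in hexadecimal.
Add column by column in base 16, right to left:
  E+5 = 3 carry 1
  7+2+1 = A
  5+2 = 7
  4+5 = 9
  4+4 = 8
  0+0 = 0
  3+0 = 3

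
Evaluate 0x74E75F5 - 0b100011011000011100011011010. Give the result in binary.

0x74E75F5 = 0b111010011100111010111110101 in binary.
Subtract column by column in base 2:
  1-0 → 1
  0-1 → 1 (borrow)
  1-0-1 → 0
  0-1 → 1 (borrow)
  1-1-1 → 1 (borrow)
  1-0-1 → 0
  1-1 → 0
  1-1 → 0
  1-0 → 1
  0-0 → 0
  1-0 → 1
  0-1 → 1 (borrow)
  1-1-1 → 1 (borrow)
  1-1-1 → 1 (borrow)
  1-0-1 → 0
  0-0 → 0
  0-0 → 0
  1-0 → 1
  1-1 → 0
  1-1 → 0
  0-0 → 0
  0-1 → 1 (borrow)
  1-1-1 → 1 (borrow)
  0-0-1 → 1 (borrow)
  1-0-1 → 0
  1-0 → 1
  1-1 → 0

0b10111000100011110100011011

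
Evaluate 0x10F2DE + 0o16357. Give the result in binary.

0b100010000111111001101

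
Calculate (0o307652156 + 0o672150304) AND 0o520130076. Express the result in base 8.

0o20062

Add column by column in base 8, right to left:
  6+4 = 2 carry 1
  5+0+1 = 6
  1+3 = 4
  2+0 = 2
  5+5 = 2 carry 1
  6+1+1 = 0 carry 1
  7+2+1 = 2 carry 1
  0+7+1 = 0 carry 1
  3+6+1 = 2 carry 1
  final carry 1
Sum = 0o1202022462; now AND with 0o520130076:
  1&0=0, 2&5=0, 0&2=0, 2&0=0, 0&1=0, 2&3=2, 2&0=0, 4&0=0, 6&7=6, 2&6=2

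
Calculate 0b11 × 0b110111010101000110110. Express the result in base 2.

Multiply each base-2 digit by 3, carrying:
  0×3 = 0 → write 0
  1×3 = 3 → write 1 carry 1
  1×3+1 = 4 → write 0 carry 2
  0×3+2 = 2 → write 0 carry 1
  1×3+1 = 4 → write 0 carry 2
  1×3+2 = 5 → write 1 carry 2
  0×3+2 = 2 → write 0 carry 1
  0×3+1 = 1 → write 1
  0×3 = 0 → write 0
  1×3 = 3 → write 1 carry 1
  0×3+1 = 1 → write 1
  1×3 = 3 → write 1 carry 1
  0×3+1 = 1 → write 1
  1×3 = 3 → write 1 carry 1
  0×3+1 = 1 → write 1
  1×3 = 3 → write 1 carry 1
  1×3+1 = 4 → write 0 carry 2
  1×3+2 = 5 → write 1 carry 2
  0×3+2 = 2 → write 0 carry 1
  1×3+1 = 4 → write 0 carry 2
  1×3+2 = 5 → write 1 carry 2
  remaining carry: 10

0b10100101111111010100010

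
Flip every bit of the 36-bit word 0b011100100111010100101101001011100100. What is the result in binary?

0b100011011000101011010010110100011011

Invert each bit: 011100100111010100101101001011100100 → 100011011000101011010010110100011011.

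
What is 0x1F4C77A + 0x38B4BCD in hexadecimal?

0x5801347

Add column by column in base 16, right to left:
  A+D = 7 carry 1
  7+C+1 = 4 carry 1
  7+B+1 = 3 carry 1
  C+4+1 = 1 carry 1
  4+B+1 = 0 carry 1
  F+8+1 = 8 carry 1
  1+3+1 = 5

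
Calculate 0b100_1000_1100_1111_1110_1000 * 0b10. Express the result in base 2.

0b100100011001111111010000

Multiply each base-2 digit by 2, carrying:
  0×2 = 0 → write 0
  0×2 = 0 → write 0
  0×2 = 0 → write 0
  1×2 = 2 → write 0 carry 1
  0×2+1 = 1 → write 1
  1×2 = 2 → write 0 carry 1
  1×2+1 = 3 → write 1 carry 1
  1×2+1 = 3 → write 1 carry 1
  1×2+1 = 3 → write 1 carry 1
  1×2+1 = 3 → write 1 carry 1
  1×2+1 = 3 → write 1 carry 1
  1×2+1 = 3 → write 1 carry 1
  0×2+1 = 1 → write 1
  0×2 = 0 → write 0
  1×2 = 2 → write 0 carry 1
  1×2+1 = 3 → write 1 carry 1
  0×2+1 = 1 → write 1
  0×2 = 0 → write 0
  0×2 = 0 → write 0
  1×2 = 2 → write 0 carry 1
  0×2+1 = 1 → write 1
  0×2 = 0 → write 0
  1×2 = 2 → write 0 carry 1
  remaining carry: 1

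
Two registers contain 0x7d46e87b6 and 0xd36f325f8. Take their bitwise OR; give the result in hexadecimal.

OR each hex digit independently (no carries):
  7|d=f, d|3=f, 4|6=6, 6|f=f, e|3=f, 8|2=a, 7|5=7, b|f=f, 6|8=e

0xff6ffa7fe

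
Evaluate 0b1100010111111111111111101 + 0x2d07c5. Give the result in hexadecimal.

0x1b907c2

0b1100010111111111111111101 = 0x18bfffd in hexadecimal.
Add column by column in base 16, right to left:
  d+5 = 2 carry 1
  f+c+1 = c carry 1
  f+7+1 = 7 carry 1
  f+0+1 = 0 carry 1
  b+d+1 = 9 carry 1
  8+2+1 = b
  1+0 = 1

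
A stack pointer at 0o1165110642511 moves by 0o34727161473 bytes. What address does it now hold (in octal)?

0o1222040024204

Add column by column in base 8, right to left:
  1+3 = 4
  1+7 = 0 carry 1
  5+4+1 = 2 carry 1
  2+1+1 = 4
  4+6 = 2 carry 1
  6+1+1 = 0 carry 1
  0+7+1 = 0 carry 1
  1+2+1 = 4
  1+7 = 0 carry 1
  5+4+1 = 2 carry 1
  6+3+1 = 2 carry 1
  1+0+1 = 2
  1+0 = 1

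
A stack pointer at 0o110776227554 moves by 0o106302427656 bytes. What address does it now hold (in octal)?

Add column by column in base 8, right to left:
  4+6 = 2 carry 1
  5+5+1 = 3 carry 1
  5+6+1 = 4 carry 1
  7+7+1 = 7 carry 1
  2+2+1 = 5
  2+4 = 6
  6+2 = 0 carry 1
  7+0+1 = 0 carry 1
  7+3+1 = 3 carry 1
  0+6+1 = 7
  1+0 = 1
  1+1 = 2

0o217300657432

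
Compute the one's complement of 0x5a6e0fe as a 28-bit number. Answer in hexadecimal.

Each hex digit d becomes f−d:
  5→a, a→5, 6→9, e→1, 0→f, f→0, e→1

0xa591f01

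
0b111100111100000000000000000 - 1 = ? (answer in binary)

0b111100111011111111111111111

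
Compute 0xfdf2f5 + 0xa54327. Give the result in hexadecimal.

0x1a3361c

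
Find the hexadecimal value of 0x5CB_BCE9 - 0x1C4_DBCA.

0x406E11F

Subtract column by column in base 16:
  9-A → F (borrow)
  E-C-1 → 1
  C-B → 1
  B-D → E (borrow)
  B-4-1 → 6
  C-C → 0
  5-1 → 4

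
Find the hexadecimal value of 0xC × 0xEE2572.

0xB29C158

Multiply each base-16 digit by 12, carrying:
  2×12 = 24 → write 8 carry 1
  7×12+1 = 85 → write 5 carry 5
  5×12+5 = 65 → write 1 carry 4
  2×12+4 = 28 → write C carry 1
  E×12+1 = 169 → write 9 carry 10
  E×12+10 = 178 → write 2 carry 11
  remaining carry: B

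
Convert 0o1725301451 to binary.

Each octal digit is 3 bits: 1=001 7=111 2=010 5=101 3=011 0=000 1=001 4=100 5=101 1=001.

0b1111010101011000001100101001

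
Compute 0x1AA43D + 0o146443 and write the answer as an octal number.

0o6670540

0x1AA43D = 0o6522075 in octal.
Add column by column in base 8, right to left:
  5+3 = 0 carry 1
  7+4+1 = 4 carry 1
  0+4+1 = 5
  2+6 = 0 carry 1
  2+4+1 = 7
  5+1 = 6
  6+0 = 6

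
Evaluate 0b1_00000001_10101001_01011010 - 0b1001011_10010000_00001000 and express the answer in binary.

Subtract column by column in base 2:
  0-0 → 0
  1-0 → 1
  0-0 → 0
  1-1 → 0
  1-0 → 1
  0-0 → 0
  1-0 → 1
  0-0 → 0
  1-0 → 1
  0-0 → 0
  0-0 → 0
  1-0 → 1
  0-1 → 1 (borrow)
  1-0-1 → 0
  0-0 → 0
  1-1 → 0
  1-1 → 0
  0-1 → 1 (borrow)
  0-0-1 → 1 (borrow)
  0-1-1 → 0 (borrow)
  0-0-1 → 1 (borrow)
  0-0-1 → 1 (borrow)
  0-1-1 → 0 (borrow)
  0-0-1 → 1 (borrow)
  1-0-1 → 0

0b101101100001100101010010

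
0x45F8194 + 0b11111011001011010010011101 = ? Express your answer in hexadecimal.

0b11111011001011010010011101 = 0x3ECB49D in hexadecimal.
Add column by column in base 16, right to left:
  4+D = 1 carry 1
  9+9+1 = 3 carry 1
  1+4+1 = 6
  8+B = 3 carry 1
  F+C+1 = C carry 1
  5+E+1 = 4 carry 1
  4+3+1 = 8

0x84C3631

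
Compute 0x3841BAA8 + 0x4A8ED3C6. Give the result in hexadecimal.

Add column by column in base 16, right to left:
  8+6 = E
  A+C = 6 carry 1
  A+3+1 = E
  B+D = 8 carry 1
  1+E+1 = 0 carry 1
  4+8+1 = D
  8+A = 2 carry 1
  3+4+1 = 8

0x82D08E6E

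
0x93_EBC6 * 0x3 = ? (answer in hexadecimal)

0x1BBC352

Multiply each base-16 digit by 3, carrying:
  6×3 = 18 → write 2 carry 1
  C×3+1 = 37 → write 5 carry 2
  B×3+2 = 35 → write 3 carry 2
  E×3+2 = 44 → write C carry 2
  3×3+2 = 11 → write B
  9×3 = 27 → write B carry 1
  remaining carry: 1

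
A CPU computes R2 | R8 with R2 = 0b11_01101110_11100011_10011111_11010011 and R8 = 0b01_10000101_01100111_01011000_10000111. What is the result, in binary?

OR bit by bit (1 where either bit is 1):
  1101101110111000111001111111010011
| 0110000101011001110101100010000111
= 1111101111111001111101111111010111

0b1111101111111001111101111111010111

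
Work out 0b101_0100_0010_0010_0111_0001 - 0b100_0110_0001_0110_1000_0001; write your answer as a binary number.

0b11100000101111110000

Subtract column by column in base 2:
  1-1 → 0
  0-0 → 0
  0-0 → 0
  0-0 → 0
  1-0 → 1
  1-0 → 1
  1-0 → 1
  0-1 → 1 (borrow)
  0-0-1 → 1 (borrow)
  1-1-1 → 1 (borrow)
  0-1-1 → 0 (borrow)
  0-0-1 → 1 (borrow)
  0-1-1 → 0 (borrow)
  1-0-1 → 0
  0-0 → 0
  0-0 → 0
  0-0 → 0
  0-1 → 1 (borrow)
  1-1-1 → 1 (borrow)
  0-0-1 → 1 (borrow)
  1-0-1 → 0
  0-0 → 0
  1-1 → 0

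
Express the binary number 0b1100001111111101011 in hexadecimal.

Group the bits into nibbles: 0110 0001 1111 1110 1011 → 61FEB.

0x61FEB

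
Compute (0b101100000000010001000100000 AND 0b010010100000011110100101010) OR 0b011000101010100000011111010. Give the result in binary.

0b11000101010110000011111010

0b101100000000010001000100000 AND 0b010010100000011110100101010 = 0b000000000000010000000100000.
Then OR with 0b011000101010100000011111010.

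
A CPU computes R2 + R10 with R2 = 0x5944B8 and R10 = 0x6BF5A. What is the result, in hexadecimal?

0x600412

Add column by column in base 16, right to left:
  8+A = 2 carry 1
  B+5+1 = 1 carry 1
  4+F+1 = 4 carry 1
  4+B+1 = 0 carry 1
  9+6+1 = 0 carry 1
  5+0+1 = 6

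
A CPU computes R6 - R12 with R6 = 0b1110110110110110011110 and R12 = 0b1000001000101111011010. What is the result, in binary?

0b110101110000111000100

Subtract column by column in base 2:
  0-0 → 0
  1-1 → 0
  1-0 → 1
  1-1 → 0
  1-1 → 0
  0-0 → 0
  0-1 → 1 (borrow)
  1-1-1 → 1 (borrow)
  1-1-1 → 1 (borrow)
  0-1-1 → 0 (borrow)
  1-0-1 → 0
  1-1 → 0
  0-0 → 0
  1-0 → 1
  1-0 → 1
  0-1 → 1 (borrow)
  1-0-1 → 0
  1-0 → 1
  0-0 → 0
  1-0 → 1
  1-0 → 1
  1-1 → 0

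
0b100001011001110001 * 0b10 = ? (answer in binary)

0b1000010110011100010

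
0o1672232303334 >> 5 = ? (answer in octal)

5 bits is not a whole number of base-8 digits; in binary: 1110111010010011010011000011011011100 >> 5 = 11101110100100110100110000110110.

0o35644646066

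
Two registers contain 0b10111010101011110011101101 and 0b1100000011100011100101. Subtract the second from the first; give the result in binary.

0b10101110101000010000001000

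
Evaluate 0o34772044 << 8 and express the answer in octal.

0o16375022000

8 bits is not a whole number of base-8 digits; in binary: 11100111111010000100100 << 8 = 1110011111101000010010000000000.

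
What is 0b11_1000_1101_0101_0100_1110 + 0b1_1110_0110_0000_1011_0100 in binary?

Add column by column in base 2, right to left:
  0+0 = 0
  1+0 = 1
  1+1 = 0 carry 1
  1+0+1 = 0 carry 1
  0+1+1 = 0 carry 1
  0+1+1 = 0 carry 1
  1+0+1 = 0 carry 1
  0+1+1 = 0 carry 1
  1+0+1 = 0 carry 1
  0+0+1 = 1
  1+0 = 1
  0+0 = 0
  1+0 = 1
  0+1 = 1
  1+1 = 0 carry 1
  1+0+1 = 0 carry 1
  0+0+1 = 1
  0+1 = 1
  0+1 = 1
  1+1 = 0 carry 1
  1+1+1 = 1 carry 1
  1+0+1 = 0 carry 1
  final carry 1

0b10101110011011000000010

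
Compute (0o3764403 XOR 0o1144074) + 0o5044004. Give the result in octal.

0o7664503

First 0o3764403 XOR 0o1144074 = 0o2620477.
Add column by column in base 8, right to left:
  7+4 = 3 carry 1
  7+0+1 = 0 carry 1
  4+0+1 = 5
  0+4 = 4
  2+4 = 6
  6+0 = 6
  2+5 = 7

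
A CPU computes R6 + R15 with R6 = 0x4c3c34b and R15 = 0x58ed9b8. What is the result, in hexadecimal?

0xa529d03

Add column by column in base 16, right to left:
  b+8 = 3 carry 1
  4+b+1 = 0 carry 1
  3+9+1 = d
  c+d = 9 carry 1
  3+e+1 = 2 carry 1
  c+8+1 = 5 carry 1
  4+5+1 = a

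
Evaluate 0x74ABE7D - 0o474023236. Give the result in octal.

0o226513737

0x74ABE7D = 0o722537175 in octal.
Subtract column by column in base 8:
  5-6 → 7 (borrow)
  7-3-1 → 3
  1-2 → 7 (borrow)
  7-3-1 → 3
  3-2 → 1
  5-0 → 5
  2-4 → 6 (borrow)
  2-7-1 → 2 (borrow)
  7-4-1 → 2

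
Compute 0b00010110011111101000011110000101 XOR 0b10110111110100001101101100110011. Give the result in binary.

0b10100001101011100101110010110110

XOR bit by bit (1 where the bits differ):
  00010110011111101000011110000101
^ 10110111110100001101101100110011
= 10100001101011100101110010110110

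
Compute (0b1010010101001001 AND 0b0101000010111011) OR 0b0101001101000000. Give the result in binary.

0b101001101001001

0b1010010101001001 AND 0b0101000010111011 = 0b0000000000001001.
Then OR with 0b0101001101000000.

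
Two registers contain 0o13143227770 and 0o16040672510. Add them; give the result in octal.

Add column by column in base 8, right to left:
  0+0 = 0
  7+1 = 0 carry 1
  7+5+1 = 5 carry 1
  7+2+1 = 2 carry 1
  2+7+1 = 2 carry 1
  2+6+1 = 1 carry 1
  3+0+1 = 4
  4+4 = 0 carry 1
  1+0+1 = 2
  3+6 = 1 carry 1
  1+1+1 = 3

0o31204122500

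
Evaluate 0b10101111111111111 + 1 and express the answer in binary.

0b10110000000000000

The trailing 13 digits are 1 (max in base 2), so adding 1 cascades: they roll to 0 and the next digit up increments.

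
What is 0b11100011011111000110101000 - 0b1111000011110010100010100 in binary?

0b1101011000000110010010100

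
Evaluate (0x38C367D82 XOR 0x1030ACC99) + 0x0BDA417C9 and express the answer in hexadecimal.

First 0x38C367D82 XOR 0x1030ACC99 = 0x28F3CB11B.
Add column by column in base 16, right to left:
  B+9 = 4 carry 1
  1+C+1 = E
  1+7 = 8
  B+1 = C
  C+4 = 0 carry 1
  3+A+1 = E
  F+D = C carry 1
  8+B+1 = 4 carry 1
  2+0+1 = 3

0x34CE0C8E4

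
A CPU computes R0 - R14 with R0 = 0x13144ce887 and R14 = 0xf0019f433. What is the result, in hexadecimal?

0x41432f454

Subtract column by column in base 16:
  7-3 → 4
  8-3 → 5
  8-4 → 4
  e-f → f (borrow)
  c-9-1 → 2
  4-1 → 3
  4-0 → 4
  1-0 → 1
  3-f → 4 (borrow)
  1-0-1 → 0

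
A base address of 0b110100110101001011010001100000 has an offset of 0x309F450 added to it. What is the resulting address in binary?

0x309F450 = 0b11000010011111010001010000 in binary.
Add column by column in base 2, right to left:
  0+0 = 0
  0+0 = 0
  0+0 = 0
  0+0 = 0
  0+1 = 1
  1+0 = 1
  1+1 = 0 carry 1
  0+0+1 = 1
  0+0 = 0
  0+0 = 0
  1+1 = 0 carry 1
  0+0+1 = 1
  1+1 = 0 carry 1
  1+1+1 = 1 carry 1
  0+1+1 = 0 carry 1
  1+1+1 = 1 carry 1
  0+1+1 = 0 carry 1
  0+0+1 = 1
  1+0 = 1
  0+1 = 1
  1+0 = 1
  0+0 = 0
  1+0 = 1
  1+0 = 1
  0+1 = 1
  0+1 = 1
  1+0 = 1
  0+0 = 0
  1+0 = 1
  1+0 = 1

0b110111110111101010100010110000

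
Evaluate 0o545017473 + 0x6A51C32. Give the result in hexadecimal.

0o545017473 = 0x5941F3B in hexadecimal.
Add column by column in base 16, right to left:
  B+2 = D
  3+3 = 6
  F+C = B carry 1
  1+1+1 = 3
  4+5 = 9
  9+A = 3 carry 1
  5+6+1 = C

0xC393B6D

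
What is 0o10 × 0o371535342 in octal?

Multiply each base-8 digit by 8, carrying:
  2×8 = 16 → write 0 carry 2
  4×8+2 = 34 → write 2 carry 4
  3×8+4 = 28 → write 4 carry 3
  5×8+3 = 43 → write 3 carry 5
  3×8+5 = 29 → write 5 carry 3
  5×8+3 = 43 → write 3 carry 5
  1×8+5 = 13 → write 5 carry 1
  7×8+1 = 57 → write 1 carry 7
  3×8+7 = 31 → write 7 carry 3
  remaining carry: 3

0o3715353420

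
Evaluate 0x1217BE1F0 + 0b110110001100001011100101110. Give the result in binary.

0b100101000010000011111100100011110

0x1217BE1F0 = 0b100100001011110111110000111110000 in binary.
Add column by column in base 2, right to left:
  0+0 = 0
  0+1 = 1
  0+1 = 1
  0+1 = 1
  1+0 = 1
  1+1 = 0 carry 1
  1+0+1 = 0 carry 1
  1+0+1 = 0 carry 1
  1+1+1 = 1 carry 1
  0+1+1 = 0 carry 1
  0+1+1 = 0 carry 1
  0+0+1 = 1
  0+1 = 1
  1+0 = 1
  1+0 = 1
  1+0 = 1
  1+0 = 1
  1+1 = 0 carry 1
  0+1+1 = 0 carry 1
  1+0+1 = 0 carry 1
  1+0+1 = 0 carry 1
  1+0+1 = 0 carry 1
  1+1+1 = 1 carry 1
  0+1+1 = 0 carry 1
  1+0+1 = 0 carry 1
  0+1+1 = 0 carry 1
  0+1+1 = 0 carry 1
  0+0+1 = 1
  0+0 = 0
  1+0 = 1
  0+0 = 0
  0+0 = 0
  1+0 = 1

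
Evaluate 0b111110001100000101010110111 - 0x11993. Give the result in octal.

0o761170444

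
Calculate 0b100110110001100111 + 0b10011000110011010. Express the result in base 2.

0b111001111000000001

Add column by column in base 2, right to left:
  1+0 = 1
  1+1 = 0 carry 1
  1+0+1 = 0 carry 1
  0+1+1 = 0 carry 1
  0+1+1 = 0 carry 1
  1+0+1 = 0 carry 1
  1+0+1 = 0 carry 1
  0+1+1 = 0 carry 1
  0+1+1 = 0 carry 1
  0+0+1 = 1
  1+0 = 1
  1+0 = 1
  0+1 = 1
  1+1 = 0 carry 1
  1+0+1 = 0 carry 1
  0+0+1 = 1
  0+1 = 1
  1+0 = 1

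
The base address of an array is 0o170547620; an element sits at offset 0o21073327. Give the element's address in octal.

0o211643147

Add column by column in base 8, right to left:
  0+7 = 7
  2+2 = 4
  6+3 = 1 carry 1
  7+3+1 = 3 carry 1
  4+7+1 = 4 carry 1
  5+0+1 = 6
  0+1 = 1
  7+2 = 1 carry 1
  1+0+1 = 2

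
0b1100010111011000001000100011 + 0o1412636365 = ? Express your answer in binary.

0o1412636365 = 0b1100001010110011110011110101 in binary.
Add column by column in base 2, right to left:
  1+1 = 0 carry 1
  1+0+1 = 0 carry 1
  0+1+1 = 0 carry 1
  0+0+1 = 1
  0+1 = 1
  1+1 = 0 carry 1
  0+1+1 = 0 carry 1
  0+1+1 = 0 carry 1
  0+0+1 = 1
  1+0 = 1
  0+1 = 1
  0+1 = 1
  0+1 = 1
  0+1 = 1
  0+0 = 0
  1+0 = 1
  1+1 = 0 carry 1
  0+1+1 = 0 carry 1
  1+0+1 = 0 carry 1
  1+1+1 = 1 carry 1
  1+0+1 = 0 carry 1
  0+1+1 = 0 carry 1
  1+0+1 = 0 carry 1
  0+0+1 = 1
  0+0 = 0
  0+0 = 0
  1+1 = 0 carry 1
  1+1+1 = 1 carry 1
  final carry 1

0b11000100010001011111100011000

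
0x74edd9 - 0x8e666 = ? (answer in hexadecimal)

0x6c0773

Subtract column by column in base 16:
  9-6 → 3
  d-6 → 7
  d-6 → 7
  e-e → 0
  4-8 → c (borrow)
  7-0-1 → 6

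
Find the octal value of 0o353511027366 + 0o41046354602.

Add column by column in base 8, right to left:
  6+2 = 0 carry 1
  6+0+1 = 7
  3+6 = 1 carry 1
  7+4+1 = 4 carry 1
  2+5+1 = 0 carry 1
  0+3+1 = 4
  1+6 = 7
  1+4 = 5
  5+0 = 5
  3+1 = 4
  5+4 = 1 carry 1
  3+0+1 = 4

0o414557404170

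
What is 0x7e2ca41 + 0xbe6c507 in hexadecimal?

0x13c98f48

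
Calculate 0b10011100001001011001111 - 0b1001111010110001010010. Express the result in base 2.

Subtract column by column in base 2:
  1-0 → 1
  1-1 → 0
  1-0 → 1
  1-0 → 1
  0-1 → 1 (borrow)
  0-0-1 → 1 (borrow)
  1-1-1 → 1 (borrow)
  1-0-1 → 0
  0-0 → 0
  1-0 → 1
  0-1 → 1 (borrow)
  0-1-1 → 0 (borrow)
  1-0-1 → 0
  0-1 → 1 (borrow)
  0-0-1 → 1 (borrow)
  0-1-1 → 0 (borrow)
  0-1-1 → 0 (borrow)
  1-1-1 → 1 (borrow)
  1-1-1 → 1 (borrow)
  1-0-1 → 0
  0-0 → 0
  0-1 → 1 (borrow)
  1-0-1 → 0

0b1001100110011001111101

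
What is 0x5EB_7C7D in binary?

0b101111010110111110001111101

Expand each hex digit to 4 bits: 5=0101 E=1110 B=1011 7=0111 C=1100 7=0111 D=1101.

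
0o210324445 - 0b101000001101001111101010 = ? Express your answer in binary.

0o210324445 = 0b10001000011010100100100101 in binary.
Subtract column by column in base 2:
  1-0 → 1
  0-1 → 1 (borrow)
  1-0-1 → 0
  0-1 → 1 (borrow)
  0-0-1 → 1 (borrow)
  1-1-1 → 1 (borrow)
  0-1-1 → 0 (borrow)
  0-1-1 → 0 (borrow)
  1-1-1 → 1 (borrow)
  0-1-1 → 0 (borrow)
  0-0-1 → 1 (borrow)
  1-0-1 → 0
  0-1 → 1 (borrow)
  1-0-1 → 0
  0-1 → 1 (borrow)
  1-1-1 → 1 (borrow)
  1-0-1 → 0
  0-0 → 0
  0-0 → 0
  0-0 → 0
  0-0 → 0
  1-1 → 0
  0-0 → 0
  0-1 → 1 (borrow)
  0-0-1 → 1 (borrow)
  1-0-1 → 0

0b1100000001101010100111011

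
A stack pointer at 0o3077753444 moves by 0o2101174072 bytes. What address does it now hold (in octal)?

Add column by column in base 8, right to left:
  4+2 = 6
  4+7 = 3 carry 1
  4+0+1 = 5
  3+4 = 7
  5+7 = 4 carry 1
  7+1+1 = 1 carry 1
  7+1+1 = 1 carry 1
  7+0+1 = 0 carry 1
  0+1+1 = 2
  3+2 = 5

0o5201147536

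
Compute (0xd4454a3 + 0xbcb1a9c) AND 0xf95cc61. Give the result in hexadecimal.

Add column by column in base 16, right to left:
  3+c = f
  a+9 = 3 carry 1
  4+a+1 = f
  5+1 = 6
  4+b = f
  4+c = 0 carry 1
  d+b+1 = 9 carry 1
  final carry 1
Sum = 0x190f6f3f; now AND with 0xf95cc61:
  1&0=0, 9&f=9, 0&9=0, f&5=5, 6&c=4, f&c=c, 3&6=2, f&1=1

0x9054c21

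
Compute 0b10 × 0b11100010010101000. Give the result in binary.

0b111000100101010000

Multiply each base-2 digit by 2, carrying:
  0×2 = 0 → write 0
  0×2 = 0 → write 0
  0×2 = 0 → write 0
  1×2 = 2 → write 0 carry 1
  0×2+1 = 1 → write 1
  1×2 = 2 → write 0 carry 1
  0×2+1 = 1 → write 1
  1×2 = 2 → write 0 carry 1
  0×2+1 = 1 → write 1
  0×2 = 0 → write 0
  1×2 = 2 → write 0 carry 1
  0×2+1 = 1 → write 1
  0×2 = 0 → write 0
  0×2 = 0 → write 0
  1×2 = 2 → write 0 carry 1
  1×2+1 = 3 → write 1 carry 1
  1×2+1 = 3 → write 1 carry 1
  remaining carry: 1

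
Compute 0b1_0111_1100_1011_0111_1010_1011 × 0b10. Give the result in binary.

Multiply each base-2 digit by 2, carrying:
  1×2 = 2 → write 0 carry 1
  1×2+1 = 3 → write 1 carry 1
  0×2+1 = 1 → write 1
  1×2 = 2 → write 0 carry 1
  0×2+1 = 1 → write 1
  1×2 = 2 → write 0 carry 1
  0×2+1 = 1 → write 1
  1×2 = 2 → write 0 carry 1
  1×2+1 = 3 → write 1 carry 1
  1×2+1 = 3 → write 1 carry 1
  1×2+1 = 3 → write 1 carry 1
  0×2+1 = 1 → write 1
  1×2 = 2 → write 0 carry 1
  1×2+1 = 3 → write 1 carry 1
  0×2+1 = 1 → write 1
  1×2 = 2 → write 0 carry 1
  0×2+1 = 1 → write 1
  0×2 = 0 → write 0
  1×2 = 2 → write 0 carry 1
  1×2+1 = 3 → write 1 carry 1
  1×2+1 = 3 → write 1 carry 1
  1×2+1 = 3 → write 1 carry 1
  1×2+1 = 3 → write 1 carry 1
  0×2+1 = 1 → write 1
  1×2 = 2 → write 0 carry 1
  remaining carry: 1

0b10111110010110111101010110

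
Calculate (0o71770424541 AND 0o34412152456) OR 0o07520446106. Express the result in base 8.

0o71770424541 AND 0o34412152456 = 0o30410000440.
Then OR with 0o07520446106.

0o37530446546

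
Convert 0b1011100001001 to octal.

Group the bits in threes: 001 011 100 001 001 → 13411.

0o13411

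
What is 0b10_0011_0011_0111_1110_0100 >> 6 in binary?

Right shift by 6: drop the 6 least-significant bits.

0b1000110011011111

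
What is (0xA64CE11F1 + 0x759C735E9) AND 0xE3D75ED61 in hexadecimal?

0x3C154540

Add column by column in base 16, right to left:
  1+9 = A
  F+E = D carry 1
  1+5+1 = 7
  1+3 = 4
  E+7 = 5 carry 1
  C+C+1 = 9 carry 1
  4+9+1 = E
  6+5 = B
  A+7 = 1 carry 1
  final carry 1
Sum = 0x11BE9547DA; now AND with 0xE3D75ED61:
  1&0=0, 1&E=0, B&3=3, E&D=C, 9&7=1, 5&5=5, 4&E=4, 7&D=5, D&6=4, A&1=0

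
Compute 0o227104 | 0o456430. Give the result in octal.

OR each oct digit independently (no carries):
  2|4=6, 2|5=7, 7|6=7, 1|4=5, 0|3=3, 4|0=4

0o677534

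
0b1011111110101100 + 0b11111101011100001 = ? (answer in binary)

0b101011101010001101

Add column by column in base 2, right to left:
  0+1 = 1
  0+0 = 0
  1+0 = 1
  1+0 = 1
  0+0 = 0
  1+1 = 0 carry 1
  0+1+1 = 0 carry 1
  1+1+1 = 1 carry 1
  1+0+1 = 0 carry 1
  1+1+1 = 1 carry 1
  1+0+1 = 0 carry 1
  1+1+1 = 1 carry 1
  1+1+1 = 1 carry 1
  1+1+1 = 1 carry 1
  0+1+1 = 0 carry 1
  1+1+1 = 1 carry 1
  0+1+1 = 0 carry 1
  final carry 1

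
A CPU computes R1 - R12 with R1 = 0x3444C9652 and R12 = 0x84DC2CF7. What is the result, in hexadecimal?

Subtract column by column in base 16:
  2-7 → B (borrow)
  5-F-1 → 5 (borrow)
  6-C-1 → 9 (borrow)
  9-2-1 → 6
  C-C → 0
  4-D → 7 (borrow)
  4-4-1 → F (borrow)
  4-8-1 → B (borrow)
  3-0-1 → 2

0x2BF70695B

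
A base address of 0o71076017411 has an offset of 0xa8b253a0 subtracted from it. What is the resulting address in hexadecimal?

0x12045cb69

0o71076017411 = 0x1c8f81f09 in hexadecimal.
Subtract column by column in base 16:
  9-0 → 9
  0-a → 6 (borrow)
  f-3-1 → b
  1-5 → c (borrow)
  8-2-1 → 5
  f-b → 4
  8-8 → 0
  c-a → 2
  1-0 → 1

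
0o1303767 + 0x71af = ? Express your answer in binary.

0b1011111100110100110

0o1303767 = 0b1011000011111110111 in binary.
0x71af = 0b111000110101111 in binary.
Add column by column in base 2, right to left:
  1+1 = 0 carry 1
  1+1+1 = 1 carry 1
  1+1+1 = 1 carry 1
  0+1+1 = 0 carry 1
  1+0+1 = 0 carry 1
  1+1+1 = 1 carry 1
  1+0+1 = 0 carry 1
  1+1+1 = 1 carry 1
  1+1+1 = 1 carry 1
  1+0+1 = 0 carry 1
  1+0+1 = 0 carry 1
  0+0+1 = 1
  0+1 = 1
  0+1 = 1
  0+1 = 1
  1+0 = 1
  1+0 = 1
  0+0 = 0
  1+0 = 1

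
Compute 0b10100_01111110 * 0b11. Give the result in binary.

0b11110101111010

Multiply each base-2 digit by 3, carrying:
  0×3 = 0 → write 0
  1×3 = 3 → write 1 carry 1
  1×3+1 = 4 → write 0 carry 2
  1×3+2 = 5 → write 1 carry 2
  1×3+2 = 5 → write 1 carry 2
  1×3+2 = 5 → write 1 carry 2
  1×3+2 = 5 → write 1 carry 2
  0×3+2 = 2 → write 0 carry 1
  0×3+1 = 1 → write 1
  0×3 = 0 → write 0
  1×3 = 3 → write 1 carry 1
  0×3+1 = 1 → write 1
  1×3 = 3 → write 1 carry 1
  remaining carry: 1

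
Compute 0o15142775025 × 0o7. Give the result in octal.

0o134264753223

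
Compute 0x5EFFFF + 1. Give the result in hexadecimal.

The trailing 4 digits are F (max in base 16), so adding 1 cascades: they roll to 0 and the next digit up increments.

0x5F0000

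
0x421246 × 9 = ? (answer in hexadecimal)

0x252A476

Multiply each base-16 digit by 9, carrying:
  6×9 = 54 → write 6 carry 3
  4×9+3 = 39 → write 7 carry 2
  2×9+2 = 20 → write 4 carry 1
  1×9+1 = 10 → write A
  2×9 = 18 → write 2 carry 1
  4×9+1 = 37 → write 5 carry 2
  remaining carry: 2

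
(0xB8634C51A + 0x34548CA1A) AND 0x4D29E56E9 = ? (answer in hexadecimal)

0x4C21C0620

Add column by column in base 16, right to left:
  A+A = 4 carry 1
  1+1+1 = 3
  5+A = F
  C+C = 8 carry 1
  4+8+1 = D
  3+4 = 7
  6+5 = B
  8+4 = C
  B+3 = E
Sum = 0xECB7D8F34; now AND with 0x4D29E56E9:
  E&4=4, C&D=C, B&2=2, 7&9=1, D&E=C, 8&5=0, F&6=6, 3&E=2, 4&9=0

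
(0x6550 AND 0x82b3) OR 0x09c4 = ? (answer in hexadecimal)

0x6550 AND 0x82b3 = 0x0010.
Then OR with 0x09c4.

0x9d4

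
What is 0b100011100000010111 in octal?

Group the bits in threes: 100 011 100 000 010 111 → 434027.

0o434027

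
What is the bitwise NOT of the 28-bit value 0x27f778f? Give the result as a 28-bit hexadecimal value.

Each hex digit d becomes f−d:
  2→d, 7→8, f→0, 7→8, 7→8, 8→7, f→0

0xd808870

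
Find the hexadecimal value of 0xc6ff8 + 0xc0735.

0x18772d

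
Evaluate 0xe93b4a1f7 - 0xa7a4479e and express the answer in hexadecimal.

Subtract column by column in base 16:
  7-e → 9 (borrow)
  f-9-1 → 5
  1-7 → a (borrow)
  a-4-1 → 5
  4-4 → 0
  b-a → 1
  3-7 → c (borrow)
  9-a-1 → e (borrow)
  e-0-1 → d

0xdec105a59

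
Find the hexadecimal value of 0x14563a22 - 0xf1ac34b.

0x53b76d7

Subtract column by column in base 16:
  2-b → 7 (borrow)
  2-4-1 → d (borrow)
  a-3-1 → 6
  3-c → 7 (borrow)
  6-a-1 → b (borrow)
  5-1-1 → 3
  4-f → 5 (borrow)
  1-0-1 → 0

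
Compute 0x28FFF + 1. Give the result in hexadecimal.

The trailing 3 digits are F (max in base 16), so adding 1 cascades: they roll to 0 and the next digit up increments.

0x29000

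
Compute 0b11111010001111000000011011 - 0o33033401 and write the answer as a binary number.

0o33033401 = 0b11011000011011100000001 in binary.
Subtract column by column in base 2:
  1-1 → 0
  1-0 → 1
  0-0 → 0
  1-0 → 1
  1-0 → 1
  0-0 → 0
  0-0 → 0
  0-0 → 0
  0-1 → 1 (borrow)
  0-1-1 → 0 (borrow)
  0-1-1 → 0 (borrow)
  0-0-1 → 1 (borrow)
  1-1-1 → 1 (borrow)
  1-1-1 → 1 (borrow)
  1-0-1 → 0
  1-0 → 1
  0-0 → 0
  0-0 → 0
  0-1 → 1 (borrow)
  1-1-1 → 1 (borrow)
  0-0-1 → 1 (borrow)
  1-1-1 → 1 (borrow)
  1-1-1 → 1 (borrow)
  1-0-1 → 0
  1-0 → 1
  1-0 → 1

0b11011111001011100100011010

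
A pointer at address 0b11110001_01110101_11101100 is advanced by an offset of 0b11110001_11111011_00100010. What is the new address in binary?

0b1111000110111000100001110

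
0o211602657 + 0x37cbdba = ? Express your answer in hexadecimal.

0x5a3c369

0o211602657 = 0x22705af in hexadecimal.
Add column by column in base 16, right to left:
  f+a = 9 carry 1
  a+b+1 = 6 carry 1
  5+d+1 = 3 carry 1
  0+b+1 = c
  7+c = 3 carry 1
  2+7+1 = a
  2+3 = 5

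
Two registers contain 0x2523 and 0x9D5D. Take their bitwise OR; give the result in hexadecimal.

0xBD7F

OR each hex digit independently (no carries):
  2|9=B, 5|D=D, 2|5=7, 3|D=F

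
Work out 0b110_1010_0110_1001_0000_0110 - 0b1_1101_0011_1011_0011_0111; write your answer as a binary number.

Subtract column by column in base 2:
  0-1 → 1 (borrow)
  1-1-1 → 1 (borrow)
  1-1-1 → 1 (borrow)
  0-0-1 → 1 (borrow)
  0-1-1 → 0 (borrow)
  0-1-1 → 0 (borrow)
  0-0-1 → 1 (borrow)
  0-0-1 → 1 (borrow)
  1-1-1 → 1 (borrow)
  0-1-1 → 0 (borrow)
  0-0-1 → 1 (borrow)
  1-1-1 → 1 (borrow)
  0-1-1 → 0 (borrow)
  1-1-1 → 1 (borrow)
  1-0-1 → 0
  0-0 → 0
  0-1 → 1 (borrow)
  1-0-1 → 0
  0-1 → 1 (borrow)
  1-1-1 → 1 (borrow)
  0-1-1 → 0 (borrow)
  1-0-1 → 0
  1-0 → 1

0b10011010010110111001111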